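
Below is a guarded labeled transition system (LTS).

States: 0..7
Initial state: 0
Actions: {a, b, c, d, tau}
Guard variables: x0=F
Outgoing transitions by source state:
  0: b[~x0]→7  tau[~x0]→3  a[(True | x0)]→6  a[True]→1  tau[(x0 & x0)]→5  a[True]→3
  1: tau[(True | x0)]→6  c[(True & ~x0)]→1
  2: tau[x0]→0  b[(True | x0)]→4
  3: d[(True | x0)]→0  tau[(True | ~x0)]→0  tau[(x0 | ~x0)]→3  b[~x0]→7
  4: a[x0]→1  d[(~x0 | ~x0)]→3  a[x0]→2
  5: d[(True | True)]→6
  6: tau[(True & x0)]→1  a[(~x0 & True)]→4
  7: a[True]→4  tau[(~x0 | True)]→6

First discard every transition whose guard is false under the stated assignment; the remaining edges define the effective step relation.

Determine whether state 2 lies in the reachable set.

Answer: UNREACHABLE

Trace:
After dropping false guards: 17 live edges.
Layer 0: {0}
Layer 1: {1,3,6,7}  now seen {0,1,3,6,7}
Layer 2: {4}  now seen {0,1,3,4,6,7}
Reachable = {0,1,3,4,6,7}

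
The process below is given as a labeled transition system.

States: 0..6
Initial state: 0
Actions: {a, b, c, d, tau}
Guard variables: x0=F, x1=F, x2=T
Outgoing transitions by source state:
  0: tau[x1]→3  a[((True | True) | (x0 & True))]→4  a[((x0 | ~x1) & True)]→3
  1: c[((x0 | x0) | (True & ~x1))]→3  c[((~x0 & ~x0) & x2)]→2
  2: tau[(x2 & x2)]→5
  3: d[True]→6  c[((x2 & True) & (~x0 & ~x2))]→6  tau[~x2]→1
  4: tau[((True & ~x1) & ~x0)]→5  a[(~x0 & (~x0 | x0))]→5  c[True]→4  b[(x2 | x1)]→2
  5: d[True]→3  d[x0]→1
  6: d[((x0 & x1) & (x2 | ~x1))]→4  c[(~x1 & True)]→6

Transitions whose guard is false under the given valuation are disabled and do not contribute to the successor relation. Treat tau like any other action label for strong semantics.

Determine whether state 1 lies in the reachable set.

12 transition(s) survive guard evaluation.
L0 = {0}
L1 = {3,4}  cumulative {0,3,4}
L2 = {2,5,6}  cumulative {0,2,3,4,5,6}
R = {0,2,3,4,5,6}

Answer: UNREACHABLE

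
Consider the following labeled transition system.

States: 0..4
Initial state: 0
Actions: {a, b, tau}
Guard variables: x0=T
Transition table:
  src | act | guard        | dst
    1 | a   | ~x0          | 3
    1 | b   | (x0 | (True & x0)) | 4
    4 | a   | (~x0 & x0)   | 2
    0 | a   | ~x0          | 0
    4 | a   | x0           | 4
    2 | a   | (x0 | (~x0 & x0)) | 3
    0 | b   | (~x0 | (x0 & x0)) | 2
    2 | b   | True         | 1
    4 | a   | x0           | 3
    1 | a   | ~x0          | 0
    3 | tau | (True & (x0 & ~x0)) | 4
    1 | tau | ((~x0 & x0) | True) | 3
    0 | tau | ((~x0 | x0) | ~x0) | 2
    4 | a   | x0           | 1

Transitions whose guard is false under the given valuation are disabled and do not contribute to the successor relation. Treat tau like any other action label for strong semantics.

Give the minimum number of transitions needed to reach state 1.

Answer: 2

Trace:
Layered search for 1:
  Layer 0: {0}
  Layer 1: {2}
  Layer 2: {1,3}
first hit 1 at d=2 via b·b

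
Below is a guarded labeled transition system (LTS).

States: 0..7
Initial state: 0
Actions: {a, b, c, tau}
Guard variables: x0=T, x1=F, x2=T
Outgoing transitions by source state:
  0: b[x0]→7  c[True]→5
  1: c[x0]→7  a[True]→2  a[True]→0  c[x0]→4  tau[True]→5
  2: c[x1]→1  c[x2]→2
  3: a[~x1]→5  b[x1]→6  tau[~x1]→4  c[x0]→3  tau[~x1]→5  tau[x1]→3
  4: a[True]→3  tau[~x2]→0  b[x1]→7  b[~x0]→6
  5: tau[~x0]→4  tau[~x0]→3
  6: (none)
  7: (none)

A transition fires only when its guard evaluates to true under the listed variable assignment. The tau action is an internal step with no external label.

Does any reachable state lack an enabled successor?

R = {0,5,7}
  0: b→7  c→5  [deg 2]
  5: ∅  [deadlock]
  7: ∅  [deadlock]
witness 5: c

Answer: DEADLOCK at state 5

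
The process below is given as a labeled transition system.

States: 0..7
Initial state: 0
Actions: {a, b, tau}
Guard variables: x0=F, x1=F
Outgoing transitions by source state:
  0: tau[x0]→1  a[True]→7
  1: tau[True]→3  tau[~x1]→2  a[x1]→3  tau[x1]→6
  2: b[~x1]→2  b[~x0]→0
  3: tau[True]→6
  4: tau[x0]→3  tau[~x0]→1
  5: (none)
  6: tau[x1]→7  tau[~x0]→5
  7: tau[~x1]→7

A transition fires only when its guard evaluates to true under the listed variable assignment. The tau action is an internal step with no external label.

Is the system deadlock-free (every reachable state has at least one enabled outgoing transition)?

Answer: DEADLOCK-FREE

Working:
Reach set: {0,7}
  0: a→7  [1 out]
  7: tau→7  [1 out]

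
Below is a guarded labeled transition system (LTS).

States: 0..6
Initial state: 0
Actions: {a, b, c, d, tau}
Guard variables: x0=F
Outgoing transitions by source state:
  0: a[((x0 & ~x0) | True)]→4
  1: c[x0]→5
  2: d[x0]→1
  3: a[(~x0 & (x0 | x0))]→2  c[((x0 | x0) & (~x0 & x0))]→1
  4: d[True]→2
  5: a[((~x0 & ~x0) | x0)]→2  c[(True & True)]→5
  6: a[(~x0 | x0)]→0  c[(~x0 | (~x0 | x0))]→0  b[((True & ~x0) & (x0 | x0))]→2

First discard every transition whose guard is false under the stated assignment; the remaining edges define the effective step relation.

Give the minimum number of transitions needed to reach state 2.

BFS to 2:
  L0 = {0}
  L1 = {4}
  L2 = {2}
2 enters at depth 2; path a·d

Answer: 2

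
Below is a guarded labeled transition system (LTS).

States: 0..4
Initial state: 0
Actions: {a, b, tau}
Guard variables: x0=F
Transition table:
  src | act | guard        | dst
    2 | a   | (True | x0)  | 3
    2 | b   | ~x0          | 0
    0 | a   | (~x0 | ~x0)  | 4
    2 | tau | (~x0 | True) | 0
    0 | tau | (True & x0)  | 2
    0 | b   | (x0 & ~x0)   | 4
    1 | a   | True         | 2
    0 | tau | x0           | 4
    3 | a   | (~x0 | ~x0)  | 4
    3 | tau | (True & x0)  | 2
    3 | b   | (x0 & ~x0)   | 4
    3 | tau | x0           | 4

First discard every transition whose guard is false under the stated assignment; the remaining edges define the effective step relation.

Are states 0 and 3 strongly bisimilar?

Answer: BISIMILAR

Analysis:
Refine partition for ~:
  P[0] = {{0,1,2,3,4}}
  P[1] = {{0,1,3},{2},{4}}
  P[2] = {{0,3},{1},{2},{4}}
4 equivalence class(es) (converged in 3)
[0]={0,3}  [3]={0,3}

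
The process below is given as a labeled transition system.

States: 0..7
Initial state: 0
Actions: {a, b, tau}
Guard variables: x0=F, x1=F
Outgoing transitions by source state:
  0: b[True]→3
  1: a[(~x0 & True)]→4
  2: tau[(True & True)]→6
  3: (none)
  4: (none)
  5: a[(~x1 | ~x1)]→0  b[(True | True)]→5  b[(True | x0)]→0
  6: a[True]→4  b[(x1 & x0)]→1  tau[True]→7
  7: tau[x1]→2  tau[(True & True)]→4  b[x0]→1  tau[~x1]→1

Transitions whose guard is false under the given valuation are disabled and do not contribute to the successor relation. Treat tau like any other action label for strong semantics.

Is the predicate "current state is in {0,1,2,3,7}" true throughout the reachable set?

Answer: INVARIANT HOLDS

Analysis:
Inv-set: {0,1,2,3,7}
Reach set: {0,3}
  0: safe
  3: safe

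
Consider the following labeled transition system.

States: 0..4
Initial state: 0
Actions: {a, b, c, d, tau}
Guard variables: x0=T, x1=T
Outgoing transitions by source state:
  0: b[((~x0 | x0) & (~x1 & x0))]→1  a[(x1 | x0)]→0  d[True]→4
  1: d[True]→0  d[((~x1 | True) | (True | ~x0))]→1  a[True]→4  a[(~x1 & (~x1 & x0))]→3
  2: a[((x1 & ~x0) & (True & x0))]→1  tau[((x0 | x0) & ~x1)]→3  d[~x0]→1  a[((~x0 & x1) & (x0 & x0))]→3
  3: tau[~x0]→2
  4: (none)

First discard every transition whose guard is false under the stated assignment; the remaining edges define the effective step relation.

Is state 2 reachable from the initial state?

5 transition(s) survive guard evaluation.
Layer 0: {0}
Layer 1: {4}  total {0,4}
R = {0,4}

Answer: UNREACHABLE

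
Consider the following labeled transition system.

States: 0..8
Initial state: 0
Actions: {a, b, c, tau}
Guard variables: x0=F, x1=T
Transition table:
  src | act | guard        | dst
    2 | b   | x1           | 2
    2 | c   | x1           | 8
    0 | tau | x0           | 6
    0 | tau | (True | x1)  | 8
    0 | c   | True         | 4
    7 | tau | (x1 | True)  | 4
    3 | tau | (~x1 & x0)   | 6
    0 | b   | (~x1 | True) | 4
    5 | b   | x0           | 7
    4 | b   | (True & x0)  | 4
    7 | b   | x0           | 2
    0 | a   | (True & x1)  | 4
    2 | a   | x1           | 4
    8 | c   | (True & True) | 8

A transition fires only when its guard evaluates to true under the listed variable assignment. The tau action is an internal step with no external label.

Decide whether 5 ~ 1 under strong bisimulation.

Refine partition for ~:
  round 0: {{0,1,2,3,4,5,6,7,8}}
  round 1: {{0},{1,3,4,5,6},{2},{7},{8}}
Fixed point at round 2; 5 class(es).
5∈{1,3,4,5,6}, 1∈{1,3,4,5,6}

Answer: BISIMILAR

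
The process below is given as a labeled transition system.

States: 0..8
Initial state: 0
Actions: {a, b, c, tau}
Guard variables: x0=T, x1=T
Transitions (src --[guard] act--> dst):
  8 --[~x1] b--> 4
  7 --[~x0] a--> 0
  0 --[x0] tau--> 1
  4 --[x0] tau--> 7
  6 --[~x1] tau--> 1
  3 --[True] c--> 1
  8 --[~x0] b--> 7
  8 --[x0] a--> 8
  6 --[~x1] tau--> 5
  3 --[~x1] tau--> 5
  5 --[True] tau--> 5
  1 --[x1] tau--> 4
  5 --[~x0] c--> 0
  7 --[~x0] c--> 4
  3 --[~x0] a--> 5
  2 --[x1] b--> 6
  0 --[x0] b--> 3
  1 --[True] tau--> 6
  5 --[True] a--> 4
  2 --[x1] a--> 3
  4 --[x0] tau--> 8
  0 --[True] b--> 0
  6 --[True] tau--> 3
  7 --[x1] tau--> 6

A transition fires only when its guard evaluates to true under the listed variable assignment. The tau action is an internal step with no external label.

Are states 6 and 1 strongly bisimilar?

Answer: NOT BISIMILAR

Analysis:
Compute ~ classes (split until stable):
  round 0: {{0,1,2,3,4,5,6,7,8}}
  round 1: {{0},{1,4,6,7},{2},{3},{5},{8}}
  round 2: {{0},{1,7},{2},{3},{4},{5},{6},{8}}
  round 3: {{0},{1},{2},{3},{4},{5},{6},{7},{8}}
Fixed point at round 4; 9 class(es).
[6]={6}  [1]={1}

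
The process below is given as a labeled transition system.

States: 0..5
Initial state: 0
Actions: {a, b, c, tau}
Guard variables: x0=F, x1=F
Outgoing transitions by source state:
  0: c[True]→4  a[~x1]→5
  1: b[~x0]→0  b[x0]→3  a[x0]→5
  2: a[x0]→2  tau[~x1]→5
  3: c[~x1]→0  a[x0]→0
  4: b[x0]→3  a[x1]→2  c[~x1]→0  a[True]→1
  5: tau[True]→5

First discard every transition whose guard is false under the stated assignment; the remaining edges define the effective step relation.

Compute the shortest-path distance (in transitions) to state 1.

Answer: 2

Trace:
Layered search for 1:
  L0 = {0}
  L1 = {4,5}
  L2 = {1}
depth(1)=2, e.g. c·a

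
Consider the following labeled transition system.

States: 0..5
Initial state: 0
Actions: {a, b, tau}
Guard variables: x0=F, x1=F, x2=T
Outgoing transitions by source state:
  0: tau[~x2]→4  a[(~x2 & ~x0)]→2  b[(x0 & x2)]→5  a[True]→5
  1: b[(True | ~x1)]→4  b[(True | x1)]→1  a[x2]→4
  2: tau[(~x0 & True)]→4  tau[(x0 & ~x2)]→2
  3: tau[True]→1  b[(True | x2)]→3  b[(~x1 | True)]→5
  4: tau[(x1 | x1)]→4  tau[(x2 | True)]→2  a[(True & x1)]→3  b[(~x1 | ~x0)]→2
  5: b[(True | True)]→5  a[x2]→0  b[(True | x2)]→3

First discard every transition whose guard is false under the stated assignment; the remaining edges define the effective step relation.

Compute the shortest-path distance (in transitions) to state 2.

Answer: 5

Trace:
Layered search for 2:
  depth 0: {0}
  depth 1: {5}
  depth 2: {3}
  depth 3: {1}
  depth 4: {4}
  depth 5: {2}
first hit 2 at d=5 via a·b·tau·a·b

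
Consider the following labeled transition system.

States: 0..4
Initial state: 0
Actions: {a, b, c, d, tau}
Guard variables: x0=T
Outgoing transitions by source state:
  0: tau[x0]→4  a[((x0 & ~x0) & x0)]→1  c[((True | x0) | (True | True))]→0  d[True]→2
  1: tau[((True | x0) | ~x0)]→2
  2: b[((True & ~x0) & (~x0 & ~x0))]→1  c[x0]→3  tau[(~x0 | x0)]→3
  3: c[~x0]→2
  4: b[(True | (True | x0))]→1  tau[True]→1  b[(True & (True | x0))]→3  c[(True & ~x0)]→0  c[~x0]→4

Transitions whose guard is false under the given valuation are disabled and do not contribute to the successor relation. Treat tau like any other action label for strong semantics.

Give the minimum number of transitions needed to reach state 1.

Breadth-first toward 1:
  Layer 0: {0}
  Layer 1: {2,4}
  Layer 2: {1,3}
depth(1)=2, e.g. tau·b

Answer: 2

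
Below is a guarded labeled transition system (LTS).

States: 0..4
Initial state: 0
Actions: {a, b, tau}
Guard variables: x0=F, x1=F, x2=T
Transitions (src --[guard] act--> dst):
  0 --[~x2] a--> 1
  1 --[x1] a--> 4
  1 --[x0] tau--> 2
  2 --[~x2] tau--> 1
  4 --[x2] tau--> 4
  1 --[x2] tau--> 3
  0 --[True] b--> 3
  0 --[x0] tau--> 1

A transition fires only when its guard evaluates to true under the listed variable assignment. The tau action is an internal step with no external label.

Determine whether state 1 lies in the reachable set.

3 transition(s) survive guard evaluation.
L0 = {0}
L1 = {3}  total {0,3}
Reachable = {0,3}

Answer: UNREACHABLE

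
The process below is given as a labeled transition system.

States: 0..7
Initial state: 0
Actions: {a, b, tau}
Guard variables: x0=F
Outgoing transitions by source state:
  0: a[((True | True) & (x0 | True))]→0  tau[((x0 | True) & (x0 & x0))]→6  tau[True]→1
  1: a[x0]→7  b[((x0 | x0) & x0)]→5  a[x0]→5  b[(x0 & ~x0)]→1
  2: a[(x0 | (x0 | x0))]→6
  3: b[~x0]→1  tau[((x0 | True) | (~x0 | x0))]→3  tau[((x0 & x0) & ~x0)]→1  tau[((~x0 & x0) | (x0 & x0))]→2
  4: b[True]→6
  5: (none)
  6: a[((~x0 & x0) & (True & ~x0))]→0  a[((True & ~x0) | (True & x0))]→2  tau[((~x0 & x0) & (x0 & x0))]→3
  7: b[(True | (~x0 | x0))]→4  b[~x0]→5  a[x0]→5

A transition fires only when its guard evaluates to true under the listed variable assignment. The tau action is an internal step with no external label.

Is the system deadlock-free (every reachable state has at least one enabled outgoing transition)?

Answer: DEADLOCK at state 1

Trace:
Reach set: {0,1}
  0: a→0  tau→1  [2 out]
  1: ∅  [deadlock]
Path to 1: tau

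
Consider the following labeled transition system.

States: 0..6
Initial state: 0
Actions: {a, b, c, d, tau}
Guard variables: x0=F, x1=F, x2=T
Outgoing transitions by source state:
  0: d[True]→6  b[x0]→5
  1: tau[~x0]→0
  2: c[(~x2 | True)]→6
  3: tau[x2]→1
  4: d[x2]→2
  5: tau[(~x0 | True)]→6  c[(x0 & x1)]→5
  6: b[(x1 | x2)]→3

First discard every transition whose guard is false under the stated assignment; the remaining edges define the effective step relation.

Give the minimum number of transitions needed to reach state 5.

Layered search for 5:
  depth 0: {0}
  depth 1: {6}
  depth 2: {3}
  depth 3: {1}
5 never appears.

Answer: UNREACHABLE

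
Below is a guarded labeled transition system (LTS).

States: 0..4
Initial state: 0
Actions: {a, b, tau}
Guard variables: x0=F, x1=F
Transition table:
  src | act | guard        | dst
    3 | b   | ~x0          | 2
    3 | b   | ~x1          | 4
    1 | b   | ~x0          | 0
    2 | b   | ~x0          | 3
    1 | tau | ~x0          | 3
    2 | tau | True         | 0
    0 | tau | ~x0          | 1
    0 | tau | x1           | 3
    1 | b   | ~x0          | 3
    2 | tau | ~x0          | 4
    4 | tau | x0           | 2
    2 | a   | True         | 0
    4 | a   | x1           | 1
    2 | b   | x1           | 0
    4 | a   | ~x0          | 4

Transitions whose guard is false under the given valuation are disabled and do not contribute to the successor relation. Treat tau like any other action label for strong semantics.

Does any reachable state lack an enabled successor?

Answer: DEADLOCK-FREE

Trace:
Reach set: {0,1,2,3,4}
  0: tau→1  [deg 1]
  1: b→0  b→3  tau→3  [deg 3]
  2: a→0  b→3  tau→0  tau→4  [deg 4]
  3: b→2  b→4  [deg 2]
  4: a→4  [deg 1]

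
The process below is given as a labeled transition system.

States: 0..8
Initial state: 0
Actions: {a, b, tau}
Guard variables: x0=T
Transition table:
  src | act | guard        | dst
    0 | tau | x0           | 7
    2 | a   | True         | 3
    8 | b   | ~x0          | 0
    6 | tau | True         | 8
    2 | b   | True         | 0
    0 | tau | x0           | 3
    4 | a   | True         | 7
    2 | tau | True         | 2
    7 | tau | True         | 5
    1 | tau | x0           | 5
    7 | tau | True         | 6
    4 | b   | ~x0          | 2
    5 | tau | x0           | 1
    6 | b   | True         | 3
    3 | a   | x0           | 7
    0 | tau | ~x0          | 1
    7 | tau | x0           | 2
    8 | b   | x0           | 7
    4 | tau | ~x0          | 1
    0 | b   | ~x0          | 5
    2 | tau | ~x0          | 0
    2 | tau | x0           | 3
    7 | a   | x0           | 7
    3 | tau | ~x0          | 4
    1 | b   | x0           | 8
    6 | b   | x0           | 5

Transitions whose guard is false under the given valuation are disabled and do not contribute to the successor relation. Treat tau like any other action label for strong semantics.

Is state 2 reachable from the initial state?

19 transition(s) survive guard evaluation.
Layer 0: {0}
Layer 1: {3,7}  total {0,3,7}
Layer 2: {2,5,6}  total {0,2,3,5,6,7}
Layer 3: {1,8}  total {0,1,2,3,5,6,7,8}
Reach set: {0,1,2,3,5,6,7,8}
witness 2: tau·tau

Answer: REACHABLE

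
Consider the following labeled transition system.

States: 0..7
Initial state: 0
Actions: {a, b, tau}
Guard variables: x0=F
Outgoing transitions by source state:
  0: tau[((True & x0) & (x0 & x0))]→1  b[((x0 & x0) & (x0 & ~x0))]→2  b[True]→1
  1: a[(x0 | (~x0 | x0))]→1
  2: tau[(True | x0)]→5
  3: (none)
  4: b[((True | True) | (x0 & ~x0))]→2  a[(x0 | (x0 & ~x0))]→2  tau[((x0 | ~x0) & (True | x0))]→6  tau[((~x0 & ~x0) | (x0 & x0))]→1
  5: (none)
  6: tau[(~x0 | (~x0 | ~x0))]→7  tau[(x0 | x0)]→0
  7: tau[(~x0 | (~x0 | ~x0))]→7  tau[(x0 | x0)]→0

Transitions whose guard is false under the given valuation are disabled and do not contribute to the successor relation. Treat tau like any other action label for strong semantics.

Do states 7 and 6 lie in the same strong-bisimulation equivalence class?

Answer: BISIMILAR

Analysis:
Compute ~ classes (split until stable):
  P[0] = {{0,1,2,3,4,5,6,7}}
  P[1] = {{0},{1},{2,6,7},{3,5},{4}}
  P[2] = {{0},{1},{2},{3,5},{4},{6,7}}
6 equivalence class(es) (converged in 3)
7∈{6,7}, 6∈{6,7}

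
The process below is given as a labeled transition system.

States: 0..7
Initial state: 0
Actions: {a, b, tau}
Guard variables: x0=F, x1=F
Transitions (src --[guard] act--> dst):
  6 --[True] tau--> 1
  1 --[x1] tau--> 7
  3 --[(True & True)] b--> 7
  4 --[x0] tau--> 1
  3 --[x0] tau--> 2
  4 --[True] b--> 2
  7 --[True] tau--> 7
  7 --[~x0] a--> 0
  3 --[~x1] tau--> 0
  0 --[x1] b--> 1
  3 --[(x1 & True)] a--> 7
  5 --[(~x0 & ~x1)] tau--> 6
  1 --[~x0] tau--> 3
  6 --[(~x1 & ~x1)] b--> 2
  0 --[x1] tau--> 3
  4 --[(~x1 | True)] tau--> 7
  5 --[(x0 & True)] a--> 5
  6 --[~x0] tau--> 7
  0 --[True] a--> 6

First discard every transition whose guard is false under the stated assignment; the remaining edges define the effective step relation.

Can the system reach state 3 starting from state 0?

Answer: REACHABLE

Analysis:
12 transition(s) survive guard evaluation.
depth 0: {0}
depth 1: {6}  now seen {0,6}
depth 2: {1,2,7}  now seen {0,1,2,6,7}
depth 3: {3}  now seen {0,1,2,3,6,7}
Reach set: {0,1,2,3,6,7}
trace reaching 3: a·tau·tau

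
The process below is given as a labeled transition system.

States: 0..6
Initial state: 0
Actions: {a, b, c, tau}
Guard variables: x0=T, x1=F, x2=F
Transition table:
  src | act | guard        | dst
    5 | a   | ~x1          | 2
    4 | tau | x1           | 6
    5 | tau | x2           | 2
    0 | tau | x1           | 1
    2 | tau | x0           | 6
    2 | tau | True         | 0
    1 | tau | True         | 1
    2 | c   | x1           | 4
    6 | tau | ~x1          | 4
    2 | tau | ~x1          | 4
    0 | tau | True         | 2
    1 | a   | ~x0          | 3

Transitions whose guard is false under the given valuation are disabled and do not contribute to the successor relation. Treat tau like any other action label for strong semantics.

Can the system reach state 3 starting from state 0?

7 transition(s) survive guard evaluation.
L0 = {0}
L1 = {2}  now seen {0,2}
L2 = {4,6}  now seen {0,2,4,6}
Reachable = {0,2,4,6}

Answer: UNREACHABLE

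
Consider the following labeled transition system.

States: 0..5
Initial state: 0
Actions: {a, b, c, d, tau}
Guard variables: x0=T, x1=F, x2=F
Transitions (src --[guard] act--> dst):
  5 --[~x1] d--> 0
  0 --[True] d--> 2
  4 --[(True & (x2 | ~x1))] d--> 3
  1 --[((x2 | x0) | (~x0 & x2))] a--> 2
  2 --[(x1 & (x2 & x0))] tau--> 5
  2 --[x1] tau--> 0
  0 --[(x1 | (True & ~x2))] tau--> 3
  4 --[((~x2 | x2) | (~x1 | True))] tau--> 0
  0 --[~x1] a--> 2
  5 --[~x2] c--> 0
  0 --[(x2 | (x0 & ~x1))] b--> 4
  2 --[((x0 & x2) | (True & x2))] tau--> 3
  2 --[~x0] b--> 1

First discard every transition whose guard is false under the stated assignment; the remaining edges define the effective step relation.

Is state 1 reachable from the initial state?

Guard filter leaves 9 enabled edge(s).
Layer 0: {0}
Layer 1: {2,3,4}  now seen {0,2,3,4}
R = {0,2,3,4}

Answer: UNREACHABLE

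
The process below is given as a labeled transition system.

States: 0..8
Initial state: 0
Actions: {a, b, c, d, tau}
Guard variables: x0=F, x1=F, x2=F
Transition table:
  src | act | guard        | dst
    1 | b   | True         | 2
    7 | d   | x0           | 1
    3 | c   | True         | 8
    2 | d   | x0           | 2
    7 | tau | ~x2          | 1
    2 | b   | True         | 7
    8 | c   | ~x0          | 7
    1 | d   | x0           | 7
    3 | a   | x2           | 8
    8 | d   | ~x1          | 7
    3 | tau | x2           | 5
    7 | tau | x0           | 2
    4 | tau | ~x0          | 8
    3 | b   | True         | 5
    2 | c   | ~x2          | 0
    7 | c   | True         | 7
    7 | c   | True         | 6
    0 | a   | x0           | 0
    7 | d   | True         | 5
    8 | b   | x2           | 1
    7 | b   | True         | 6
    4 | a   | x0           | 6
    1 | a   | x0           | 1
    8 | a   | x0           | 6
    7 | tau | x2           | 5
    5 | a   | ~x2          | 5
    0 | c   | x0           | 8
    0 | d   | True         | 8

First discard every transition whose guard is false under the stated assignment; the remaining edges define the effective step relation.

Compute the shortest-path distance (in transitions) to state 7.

Answer: 2

Trace:
BFS to 7:
  L0 = {0}
  L1 = {8}
  L2 = {7}
depth(7)=2, e.g. d·c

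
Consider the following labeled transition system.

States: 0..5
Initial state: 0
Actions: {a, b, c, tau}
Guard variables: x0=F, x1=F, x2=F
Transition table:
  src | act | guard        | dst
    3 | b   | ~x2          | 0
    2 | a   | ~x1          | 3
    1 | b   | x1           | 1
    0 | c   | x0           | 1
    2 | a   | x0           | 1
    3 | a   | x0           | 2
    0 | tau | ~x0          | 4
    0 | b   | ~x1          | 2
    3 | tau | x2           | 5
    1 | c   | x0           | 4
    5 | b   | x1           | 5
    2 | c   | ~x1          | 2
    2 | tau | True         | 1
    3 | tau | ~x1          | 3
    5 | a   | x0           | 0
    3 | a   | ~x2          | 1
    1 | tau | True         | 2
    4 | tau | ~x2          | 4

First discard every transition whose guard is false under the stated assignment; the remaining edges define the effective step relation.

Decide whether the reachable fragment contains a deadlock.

Answer: DEADLOCK-FREE

Analysis:
Reachable = {0,1,2,3,4}
  0: b→2  tau→4  [2 out]
  1: tau→2  [1 out]
  2: a→3  c→2  tau→1  [3 out]
  3: a→1  b→0  tau→3  [3 out]
  4: tau→4  [1 out]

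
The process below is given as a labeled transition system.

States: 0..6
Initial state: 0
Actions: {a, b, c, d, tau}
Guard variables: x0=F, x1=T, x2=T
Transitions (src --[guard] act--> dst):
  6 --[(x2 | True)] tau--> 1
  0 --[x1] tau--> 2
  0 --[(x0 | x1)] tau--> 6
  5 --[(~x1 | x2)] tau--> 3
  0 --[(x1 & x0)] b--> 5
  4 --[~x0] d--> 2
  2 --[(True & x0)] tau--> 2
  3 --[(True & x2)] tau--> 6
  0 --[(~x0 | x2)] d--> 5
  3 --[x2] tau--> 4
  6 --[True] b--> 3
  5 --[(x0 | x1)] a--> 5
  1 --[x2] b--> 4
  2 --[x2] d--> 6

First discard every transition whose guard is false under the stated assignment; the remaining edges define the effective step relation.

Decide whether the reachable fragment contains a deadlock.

Answer: DEADLOCK-FREE

Working:
Reachable = {0,1,2,3,4,5,6}
  0: d→5  tau→2  tau→6  [3 out]
  1: b→4  [1 out]
  2: d→6  [1 out]
  3: tau→4  tau→6  [2 out]
  4: d→2  [1 out]
  5: a→5  tau→3  [2 out]
  6: b→3  tau→1  [2 out]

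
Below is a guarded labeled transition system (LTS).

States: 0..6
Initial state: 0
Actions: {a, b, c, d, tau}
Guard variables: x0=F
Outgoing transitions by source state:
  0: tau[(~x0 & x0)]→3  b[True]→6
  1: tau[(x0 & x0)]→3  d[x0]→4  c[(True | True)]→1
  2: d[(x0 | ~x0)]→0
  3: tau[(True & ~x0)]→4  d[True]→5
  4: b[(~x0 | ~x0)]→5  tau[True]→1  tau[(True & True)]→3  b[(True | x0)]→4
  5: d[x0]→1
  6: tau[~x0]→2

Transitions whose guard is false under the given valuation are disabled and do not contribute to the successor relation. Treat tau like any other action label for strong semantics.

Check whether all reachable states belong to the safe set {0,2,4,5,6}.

Answer: INVARIANT HOLDS

Trace:
Inv-set: {0,2,4,5,6}
R = {0,2,6}
  0: safe
  2: safe
  6: safe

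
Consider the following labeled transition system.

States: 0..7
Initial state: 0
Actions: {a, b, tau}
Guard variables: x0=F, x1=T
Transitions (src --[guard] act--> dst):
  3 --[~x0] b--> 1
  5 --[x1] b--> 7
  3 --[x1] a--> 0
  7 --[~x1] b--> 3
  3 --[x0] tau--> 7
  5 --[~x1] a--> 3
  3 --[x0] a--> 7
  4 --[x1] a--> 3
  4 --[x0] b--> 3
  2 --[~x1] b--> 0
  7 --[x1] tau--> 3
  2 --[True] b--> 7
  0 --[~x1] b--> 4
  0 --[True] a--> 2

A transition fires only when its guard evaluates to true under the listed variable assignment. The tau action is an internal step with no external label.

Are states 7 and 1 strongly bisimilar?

Bisimulation quotient by refinement:
  round 0: {{0,1,2,3,4,5,6,7}}
  round 1: {{0,4},{1,6},{2,5},{3},{7}}
  round 2: {{0},{1,6},{2,5},{3},{4},{7}}
Fixed point at round 3; 6 class(es).
7∈{7}, 1∈{1,6}

Answer: NOT BISIMILAR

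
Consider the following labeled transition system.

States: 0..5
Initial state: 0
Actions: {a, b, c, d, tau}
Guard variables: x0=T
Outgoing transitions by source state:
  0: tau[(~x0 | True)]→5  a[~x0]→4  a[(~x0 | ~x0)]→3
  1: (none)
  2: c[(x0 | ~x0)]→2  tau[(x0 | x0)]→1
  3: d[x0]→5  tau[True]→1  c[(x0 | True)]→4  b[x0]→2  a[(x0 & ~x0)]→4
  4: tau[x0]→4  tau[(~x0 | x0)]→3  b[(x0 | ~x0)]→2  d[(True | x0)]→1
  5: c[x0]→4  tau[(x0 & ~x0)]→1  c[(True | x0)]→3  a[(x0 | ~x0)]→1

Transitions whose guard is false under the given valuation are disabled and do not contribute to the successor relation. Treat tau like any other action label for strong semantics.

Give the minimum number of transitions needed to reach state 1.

Answer: 2

Trace:
BFS to 1:
  depth 0: {0}
  depth 1: {5}
  depth 2: {1,3,4}
first hit 1 at d=2 via tau·a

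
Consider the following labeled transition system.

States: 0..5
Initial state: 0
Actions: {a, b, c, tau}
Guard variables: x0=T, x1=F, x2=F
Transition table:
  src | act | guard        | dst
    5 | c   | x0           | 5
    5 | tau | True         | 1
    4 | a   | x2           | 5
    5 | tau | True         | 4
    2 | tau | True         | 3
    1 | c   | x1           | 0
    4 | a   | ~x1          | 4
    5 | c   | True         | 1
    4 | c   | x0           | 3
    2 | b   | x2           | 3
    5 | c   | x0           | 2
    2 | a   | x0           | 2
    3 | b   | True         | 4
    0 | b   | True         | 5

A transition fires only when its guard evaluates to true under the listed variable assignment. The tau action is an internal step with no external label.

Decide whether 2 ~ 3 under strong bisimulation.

Refine partition for ~:
  π0 = {{0,1,2,3,4,5}}
  π1 = {{0,3},{1},{2},{4},{5}}
  π2 = {{0},{1},{2},{3},{4},{5}}
Fixed point at round 3; 6 class(es).
[2]={2}  [3]={3}

Answer: NOT BISIMILAR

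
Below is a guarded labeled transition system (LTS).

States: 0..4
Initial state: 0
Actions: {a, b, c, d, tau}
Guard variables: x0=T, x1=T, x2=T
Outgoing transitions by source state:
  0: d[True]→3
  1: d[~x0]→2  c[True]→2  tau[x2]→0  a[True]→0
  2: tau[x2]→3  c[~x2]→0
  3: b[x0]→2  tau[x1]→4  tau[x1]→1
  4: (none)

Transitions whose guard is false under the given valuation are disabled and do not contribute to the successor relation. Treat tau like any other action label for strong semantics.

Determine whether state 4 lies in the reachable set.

8 transition(s) survive guard evaluation.
depth 0: {0}
depth 1: {3}  cumulative {0,3}
depth 2: {1,2,4}  cumulative {0,1,2,3,4}
Reach set: {0,1,2,3,4}
witness 4: d·tau

Answer: REACHABLE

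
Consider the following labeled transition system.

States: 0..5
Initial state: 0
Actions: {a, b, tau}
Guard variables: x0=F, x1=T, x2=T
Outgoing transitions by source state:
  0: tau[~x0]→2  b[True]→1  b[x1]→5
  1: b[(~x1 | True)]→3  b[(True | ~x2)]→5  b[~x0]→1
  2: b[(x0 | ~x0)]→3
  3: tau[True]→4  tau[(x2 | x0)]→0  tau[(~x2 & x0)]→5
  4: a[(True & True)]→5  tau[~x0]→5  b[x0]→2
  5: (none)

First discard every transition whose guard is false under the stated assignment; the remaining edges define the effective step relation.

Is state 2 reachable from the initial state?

Guard filter leaves 11 enabled edge(s).
Layer 0: {0}
Layer 1: {1,2,5}  total {0,1,2,5}
Layer 2: {3}  total {0,1,2,3,5}
Layer 3: {4}  total {0,1,2,3,4,5}
Reachable = {0,1,2,3,4,5}
witness 2: tau

Answer: REACHABLE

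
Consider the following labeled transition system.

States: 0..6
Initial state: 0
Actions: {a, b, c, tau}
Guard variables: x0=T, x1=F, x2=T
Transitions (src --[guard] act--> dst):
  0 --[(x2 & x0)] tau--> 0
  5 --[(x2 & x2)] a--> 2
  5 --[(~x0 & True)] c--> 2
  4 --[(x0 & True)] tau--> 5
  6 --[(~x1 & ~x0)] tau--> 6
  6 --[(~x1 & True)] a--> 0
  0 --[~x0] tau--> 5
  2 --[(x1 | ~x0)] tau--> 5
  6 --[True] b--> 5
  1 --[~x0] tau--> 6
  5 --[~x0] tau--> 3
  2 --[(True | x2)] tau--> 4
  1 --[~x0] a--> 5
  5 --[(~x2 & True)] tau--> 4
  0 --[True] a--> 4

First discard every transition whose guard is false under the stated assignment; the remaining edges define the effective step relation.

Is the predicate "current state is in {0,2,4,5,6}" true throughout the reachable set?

Answer: INVARIANT HOLDS

Working:
Allowed set {0,2,4,5,6}
Reachable = {0,2,4,5}
  0: ok
  2: ok
  4: ok
  5: ok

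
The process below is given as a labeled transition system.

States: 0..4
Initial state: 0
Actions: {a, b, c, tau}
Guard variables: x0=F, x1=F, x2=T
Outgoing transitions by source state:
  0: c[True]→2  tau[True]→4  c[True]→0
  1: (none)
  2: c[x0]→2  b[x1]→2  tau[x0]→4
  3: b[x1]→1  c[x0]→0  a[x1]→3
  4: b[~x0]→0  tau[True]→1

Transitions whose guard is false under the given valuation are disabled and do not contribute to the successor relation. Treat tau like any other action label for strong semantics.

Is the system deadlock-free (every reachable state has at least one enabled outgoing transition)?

Answer: DEADLOCK at state 1

Trace:
Reachable = {0,1,2,4}
  0: c→0  c→2  tau→4  [3 exit(s)]
  1: ∅  [no exit]
  2: ∅  [no exit]
  4: b→0  tau→1  [2 exit(s)]
Path to 1: tau·tau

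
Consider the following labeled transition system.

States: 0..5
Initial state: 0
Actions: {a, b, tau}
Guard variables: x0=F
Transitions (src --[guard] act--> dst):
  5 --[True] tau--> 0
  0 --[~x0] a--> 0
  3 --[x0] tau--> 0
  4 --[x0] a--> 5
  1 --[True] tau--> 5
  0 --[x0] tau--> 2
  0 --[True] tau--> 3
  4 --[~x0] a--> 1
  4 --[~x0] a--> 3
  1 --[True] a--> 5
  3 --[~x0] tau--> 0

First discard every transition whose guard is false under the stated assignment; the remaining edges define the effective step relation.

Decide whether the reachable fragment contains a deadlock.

Answer: DEADLOCK-FREE

Working:
Reach set: {0,3}
  0: a→0  tau→3  [2 out]
  3: tau→0  [1 out]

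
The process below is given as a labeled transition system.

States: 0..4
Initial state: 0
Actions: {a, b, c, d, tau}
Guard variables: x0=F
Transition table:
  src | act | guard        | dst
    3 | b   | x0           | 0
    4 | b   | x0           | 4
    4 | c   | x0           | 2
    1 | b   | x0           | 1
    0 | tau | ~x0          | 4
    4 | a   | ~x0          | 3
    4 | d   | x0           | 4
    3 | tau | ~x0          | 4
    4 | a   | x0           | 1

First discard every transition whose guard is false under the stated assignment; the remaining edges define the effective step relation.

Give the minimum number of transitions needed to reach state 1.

Answer: UNREACHABLE

Working:
Breadth-first toward 1:
  L0 = {0}
  L1 = {4}
  L2 = {3}
1 never appears.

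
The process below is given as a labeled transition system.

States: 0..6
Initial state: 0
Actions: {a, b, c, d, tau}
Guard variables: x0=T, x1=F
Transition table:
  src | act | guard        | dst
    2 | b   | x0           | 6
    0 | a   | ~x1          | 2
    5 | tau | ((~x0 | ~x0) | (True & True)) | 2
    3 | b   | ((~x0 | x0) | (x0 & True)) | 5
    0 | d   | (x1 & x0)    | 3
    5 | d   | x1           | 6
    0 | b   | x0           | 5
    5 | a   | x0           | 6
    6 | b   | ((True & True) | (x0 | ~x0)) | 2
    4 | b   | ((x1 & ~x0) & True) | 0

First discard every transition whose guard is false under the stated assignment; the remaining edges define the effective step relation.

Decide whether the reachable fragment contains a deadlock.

Reach set: {0,2,5,6}
  0: a→2  b→5  [deg 2]
  2: b→6  [deg 1]
  5: a→6  tau→2  [deg 2]
  6: b→2  [deg 1]

Answer: DEADLOCK-FREE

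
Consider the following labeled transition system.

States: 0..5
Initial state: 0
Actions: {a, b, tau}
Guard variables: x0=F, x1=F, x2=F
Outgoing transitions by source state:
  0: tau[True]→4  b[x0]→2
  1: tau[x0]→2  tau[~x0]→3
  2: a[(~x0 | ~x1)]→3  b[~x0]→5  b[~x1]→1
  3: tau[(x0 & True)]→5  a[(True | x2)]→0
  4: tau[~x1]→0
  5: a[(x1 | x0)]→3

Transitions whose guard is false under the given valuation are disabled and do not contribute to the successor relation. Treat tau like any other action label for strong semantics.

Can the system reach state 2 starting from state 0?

Guard filter leaves 7 enabled edge(s).
Layer 0: {0}
Layer 1: {4}  total {0,4}
Reachable = {0,4}

Answer: UNREACHABLE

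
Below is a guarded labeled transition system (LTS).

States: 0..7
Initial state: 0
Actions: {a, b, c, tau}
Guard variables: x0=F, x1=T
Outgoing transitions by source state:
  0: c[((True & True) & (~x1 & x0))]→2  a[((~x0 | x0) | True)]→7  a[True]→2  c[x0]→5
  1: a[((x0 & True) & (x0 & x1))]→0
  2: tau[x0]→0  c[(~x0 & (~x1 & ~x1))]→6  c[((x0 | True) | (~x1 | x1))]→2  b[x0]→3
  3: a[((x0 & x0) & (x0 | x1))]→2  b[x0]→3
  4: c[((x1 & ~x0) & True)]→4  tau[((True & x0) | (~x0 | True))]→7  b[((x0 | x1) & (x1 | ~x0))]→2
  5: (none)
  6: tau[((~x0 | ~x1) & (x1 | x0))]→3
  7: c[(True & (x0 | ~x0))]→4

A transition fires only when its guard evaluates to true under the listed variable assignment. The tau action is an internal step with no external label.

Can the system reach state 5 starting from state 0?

After dropping false guards: 8 live edges.
L0 = {0}
L1 = {2,7}  cumulative {0,2,7}
L2 = {4}  cumulative {0,2,4,7}
Reachable = {0,2,4,7}

Answer: UNREACHABLE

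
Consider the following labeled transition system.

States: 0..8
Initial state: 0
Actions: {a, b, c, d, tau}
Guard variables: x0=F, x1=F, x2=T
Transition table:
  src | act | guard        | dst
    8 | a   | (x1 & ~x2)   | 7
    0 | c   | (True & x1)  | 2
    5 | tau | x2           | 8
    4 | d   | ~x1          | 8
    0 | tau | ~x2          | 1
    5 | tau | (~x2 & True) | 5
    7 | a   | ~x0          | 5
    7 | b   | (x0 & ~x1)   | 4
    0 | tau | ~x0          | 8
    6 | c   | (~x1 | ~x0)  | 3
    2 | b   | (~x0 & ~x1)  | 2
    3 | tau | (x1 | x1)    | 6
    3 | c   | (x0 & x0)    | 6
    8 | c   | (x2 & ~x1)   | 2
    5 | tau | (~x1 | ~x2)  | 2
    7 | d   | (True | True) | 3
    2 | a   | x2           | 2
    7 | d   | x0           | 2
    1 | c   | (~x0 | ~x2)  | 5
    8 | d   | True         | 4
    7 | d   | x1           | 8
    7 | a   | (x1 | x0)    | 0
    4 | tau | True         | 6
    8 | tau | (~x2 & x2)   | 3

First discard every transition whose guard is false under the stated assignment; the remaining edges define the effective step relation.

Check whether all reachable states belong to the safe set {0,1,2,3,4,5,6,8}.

Answer: INVARIANT HOLDS

Working:
Allowed set {0,1,2,3,4,5,6,8}
R = {0,2,3,4,6,8}
  0: ✓
  2: ✓
  3: ✓
  4: ✓
  6: ✓
  8: ✓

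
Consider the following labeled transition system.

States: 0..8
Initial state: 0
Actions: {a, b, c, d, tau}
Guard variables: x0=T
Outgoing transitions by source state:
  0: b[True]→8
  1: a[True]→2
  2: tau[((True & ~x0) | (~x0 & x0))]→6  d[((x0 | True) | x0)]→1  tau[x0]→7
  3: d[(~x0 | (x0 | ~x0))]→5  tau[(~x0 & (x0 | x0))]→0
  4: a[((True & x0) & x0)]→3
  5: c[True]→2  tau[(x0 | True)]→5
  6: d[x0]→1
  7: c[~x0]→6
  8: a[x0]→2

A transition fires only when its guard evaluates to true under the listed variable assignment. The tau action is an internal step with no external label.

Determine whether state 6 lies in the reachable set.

After dropping false guards: 10 live edges.
Layer 0: {0}
Layer 1: {8}  cumulative {0,8}
Layer 2: {2}  cumulative {0,2,8}
Layer 3: {1,7}  cumulative {0,1,2,7,8}
R = {0,1,2,7,8}

Answer: UNREACHABLE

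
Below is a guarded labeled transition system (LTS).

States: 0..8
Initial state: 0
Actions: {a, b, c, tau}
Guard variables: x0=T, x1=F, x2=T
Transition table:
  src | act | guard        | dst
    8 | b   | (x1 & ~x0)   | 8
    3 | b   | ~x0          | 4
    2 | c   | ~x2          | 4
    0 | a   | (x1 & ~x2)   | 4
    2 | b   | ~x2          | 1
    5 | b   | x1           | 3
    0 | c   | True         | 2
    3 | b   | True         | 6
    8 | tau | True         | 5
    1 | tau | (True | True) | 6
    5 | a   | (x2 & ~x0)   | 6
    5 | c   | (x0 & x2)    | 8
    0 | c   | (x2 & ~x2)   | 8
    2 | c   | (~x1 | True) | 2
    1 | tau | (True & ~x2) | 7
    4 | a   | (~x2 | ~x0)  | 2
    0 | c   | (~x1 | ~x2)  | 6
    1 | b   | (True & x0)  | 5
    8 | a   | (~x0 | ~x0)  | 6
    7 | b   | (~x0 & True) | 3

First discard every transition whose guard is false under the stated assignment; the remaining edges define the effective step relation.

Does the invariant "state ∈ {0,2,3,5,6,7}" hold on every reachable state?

Answer: INVARIANT HOLDS

Analysis:
Allowed set {0,2,3,5,6,7}
Reach set: {0,2,6}
  0: ✓
  2: ✓
  6: ✓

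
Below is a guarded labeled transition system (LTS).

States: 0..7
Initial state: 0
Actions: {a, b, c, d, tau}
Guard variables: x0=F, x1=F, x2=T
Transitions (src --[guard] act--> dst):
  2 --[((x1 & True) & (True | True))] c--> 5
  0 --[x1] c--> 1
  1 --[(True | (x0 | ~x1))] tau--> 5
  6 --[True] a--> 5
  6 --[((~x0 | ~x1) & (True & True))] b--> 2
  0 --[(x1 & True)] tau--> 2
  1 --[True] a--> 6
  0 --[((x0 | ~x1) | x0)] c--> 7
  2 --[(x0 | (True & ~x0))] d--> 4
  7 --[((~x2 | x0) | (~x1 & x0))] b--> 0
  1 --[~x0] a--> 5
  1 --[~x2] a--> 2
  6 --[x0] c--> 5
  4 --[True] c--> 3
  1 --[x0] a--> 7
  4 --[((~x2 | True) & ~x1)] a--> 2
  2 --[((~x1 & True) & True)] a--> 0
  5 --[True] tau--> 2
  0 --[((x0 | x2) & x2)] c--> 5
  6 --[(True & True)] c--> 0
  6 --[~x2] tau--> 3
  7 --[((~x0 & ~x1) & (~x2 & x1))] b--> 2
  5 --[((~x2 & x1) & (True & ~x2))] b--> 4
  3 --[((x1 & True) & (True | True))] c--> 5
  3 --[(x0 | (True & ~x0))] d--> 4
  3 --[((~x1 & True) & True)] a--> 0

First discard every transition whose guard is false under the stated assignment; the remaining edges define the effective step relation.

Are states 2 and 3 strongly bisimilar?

Answer: BISIMILAR

Trace:
Refine partition for ~:
  π0 = {{0,1,2,3,4,5,6,7}}
  π1 = {{0},{1},{2,3},{4},{5},{6},{7}}
Fixed point at round 2; 7 class(es).
2∈{2,3}, 3∈{2,3}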